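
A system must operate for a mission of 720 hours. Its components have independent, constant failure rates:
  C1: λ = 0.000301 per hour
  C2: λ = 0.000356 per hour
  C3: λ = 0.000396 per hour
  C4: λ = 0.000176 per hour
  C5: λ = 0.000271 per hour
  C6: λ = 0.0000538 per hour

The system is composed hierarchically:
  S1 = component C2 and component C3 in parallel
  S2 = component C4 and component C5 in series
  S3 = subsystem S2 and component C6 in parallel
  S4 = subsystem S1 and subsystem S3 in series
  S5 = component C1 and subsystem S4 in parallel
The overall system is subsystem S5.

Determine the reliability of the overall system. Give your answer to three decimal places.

0.987

R(C1) = exp(−0.000301 × 720) = 0.80516
R(C2) = exp(−0.000356 × 720) = 0.77389
R(C3) = exp(−0.000396 × 720) = 0.75192
R(C4) = exp(−0.000176 × 720) = 0.88098
R(C5) = exp(−0.000271 × 720) = 0.82274
R(C6) = exp(−0.0000538 × 720) = 0.96200
Parallel (C2 and C3): 1 − (1 − 0.77389)(1 − 0.75192) = 0.94391
Series (C4 and C5): 0.88098 × 0.82274 = 0.72482
Parallel ([0.72482] and C6): 1 − (1 − 0.72482)(1 − 0.96200) = 0.98954
Series ([0.94391] and [0.98954]): 0.94391 × 0.98954 = 0.93404
Parallel (C1 and [0.93404]): 1 − (1 − 0.80516)(1 − 0.93404) = 0.987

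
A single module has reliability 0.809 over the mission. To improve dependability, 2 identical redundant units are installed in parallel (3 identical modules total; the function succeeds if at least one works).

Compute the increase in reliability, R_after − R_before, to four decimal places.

0.1840

R_before = 0.809
R_after = 1 − (1 − 0.809)^3 = 0.9930
ΔR = 0.9930 − 0.809 = 0.1840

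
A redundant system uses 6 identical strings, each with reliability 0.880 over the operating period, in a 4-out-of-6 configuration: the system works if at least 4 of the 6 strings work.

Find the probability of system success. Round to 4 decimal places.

0.9739

R = Σ_{i=4}^{6} C(6,i) p^i (1−p)^{6−i} with p = 0.880
C(6,4)·0.880^4·0.120^2 = 0.129534
C(6,5)·0.880^5·0.120^1 = 0.379967
C(6,6)·0.880^6·0.120^0 = 0.464404
Sum = 0.9739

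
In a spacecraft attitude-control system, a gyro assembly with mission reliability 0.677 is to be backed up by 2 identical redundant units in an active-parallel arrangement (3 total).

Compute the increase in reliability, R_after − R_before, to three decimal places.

R_before = 0.677
R_after = 1 − (1 − 0.677)^3 = 0.966
ΔR = 0.966 − 0.677 = 0.289

0.289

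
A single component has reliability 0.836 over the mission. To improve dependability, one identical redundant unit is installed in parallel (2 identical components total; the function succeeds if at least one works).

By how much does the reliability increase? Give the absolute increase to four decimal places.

0.1371

R_before = 0.836
R_after = 1 − (1 − 0.836)^2 = 0.9731
ΔR = 0.9731 − 0.836 = 0.1371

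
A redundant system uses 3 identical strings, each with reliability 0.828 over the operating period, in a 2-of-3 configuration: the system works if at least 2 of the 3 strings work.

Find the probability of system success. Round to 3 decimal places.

0.921

R = Σ_{i=2}^{3} C(3,i) p^i (1−p)^{3−i} with p = 0.828
C(3,2)·0.828^2·0.172^1 = 0.35376
C(3,3)·0.828^3·0.172^0 = 0.56766
Sum = 0.921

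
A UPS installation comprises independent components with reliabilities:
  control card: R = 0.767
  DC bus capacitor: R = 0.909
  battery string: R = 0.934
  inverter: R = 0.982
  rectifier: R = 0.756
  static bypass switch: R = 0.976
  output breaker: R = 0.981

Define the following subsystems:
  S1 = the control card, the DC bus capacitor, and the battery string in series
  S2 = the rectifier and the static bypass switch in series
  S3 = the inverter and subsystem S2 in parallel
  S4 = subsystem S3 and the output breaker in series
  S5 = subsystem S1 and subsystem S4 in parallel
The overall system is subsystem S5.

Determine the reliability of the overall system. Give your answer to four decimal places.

Series (control card, DC bus capacitor, and battery string): 0.767000 × 0.909000 × 0.934000 = 0.651188
Series (rectifier and static bypass switch): 0.756000 × 0.976000 = 0.737856
Parallel (inverter and [0.737856]): 1 − (1 − 0.982000)(1 − 0.737856) = 0.995281
Series ([0.995281] and output breaker): 0.995281 × 0.981000 = 0.976371
Parallel ([0.651188] and [0.976371]): 1 − (1 − 0.651188)(1 − 0.976371) = 0.9918

0.9918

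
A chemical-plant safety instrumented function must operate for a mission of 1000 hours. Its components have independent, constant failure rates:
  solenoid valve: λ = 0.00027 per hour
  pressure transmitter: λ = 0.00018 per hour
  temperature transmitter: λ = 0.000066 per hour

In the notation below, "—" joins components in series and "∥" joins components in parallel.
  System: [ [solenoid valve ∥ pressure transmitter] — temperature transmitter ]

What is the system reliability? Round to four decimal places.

R(solenoid valve) = exp(−0.00027 × 1000) = 0.763379
R(pressure transmitter) = exp(−0.00018 × 1000) = 0.835270
R(temperature transmitter) = exp(−0.000066 × 1000) = 0.936131
Parallel (solenoid valve and pressure transmitter): 1 − (1 − 0.763379)(1 − 0.835270) = 0.961021
Series ([0.961021] and temperature transmitter): 0.961021 × 0.936131 = 0.8996

0.8996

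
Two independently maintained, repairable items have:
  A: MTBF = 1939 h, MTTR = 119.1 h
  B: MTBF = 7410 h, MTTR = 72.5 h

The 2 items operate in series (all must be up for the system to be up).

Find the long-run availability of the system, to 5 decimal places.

0.93300

A(A) = MTBF/(MTBF+MTTR) = 1939/(1939+119.1) = 0.942131
A(B) = MTBF/(MTBF+MTTR) = 7410/(7410+72.5) = 0.990311
Series availability: 0.942131 × 0.990311 = 0.93300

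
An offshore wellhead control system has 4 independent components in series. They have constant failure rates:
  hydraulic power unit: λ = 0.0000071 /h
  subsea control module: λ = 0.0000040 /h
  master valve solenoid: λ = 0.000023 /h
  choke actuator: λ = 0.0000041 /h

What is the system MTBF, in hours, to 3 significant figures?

26200

Series of exponential components: λ_sys = Σ λ_i
λ_sys = 0.0000071 + 0.0000040 + 0.000023 + 0.0000041 = 3.8200e-05 /h
MTBF = 1 / λ_sys = 26200 h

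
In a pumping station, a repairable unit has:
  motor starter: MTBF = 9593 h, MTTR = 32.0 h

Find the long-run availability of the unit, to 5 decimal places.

0.99668

A(motor starter) = MTBF/(MTBF+MTTR) = 9593/(9593+32.0) = 0.99668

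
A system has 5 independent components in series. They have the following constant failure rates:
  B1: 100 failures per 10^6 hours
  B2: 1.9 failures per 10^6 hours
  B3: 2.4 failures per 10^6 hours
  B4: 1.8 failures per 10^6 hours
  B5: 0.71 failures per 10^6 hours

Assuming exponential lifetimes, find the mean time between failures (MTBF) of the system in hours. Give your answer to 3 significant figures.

Series of exponential components: λ_sys = Σ λ_i
λ_sys = 0.00010 + 0.0000019 + 0.0000024 + 0.0000018 + 0.00000071 = 1.0681e-04 /h
MTBF = 1 / λ_sys = 9360 h

9360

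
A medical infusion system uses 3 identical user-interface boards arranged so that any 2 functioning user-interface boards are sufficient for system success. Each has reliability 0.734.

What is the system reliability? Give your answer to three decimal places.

R = Σ_{i=2}^{3} C(3,i) p^i (1−p)^{3−i} with p = 0.734
C(3,2)·0.734^2·0.266^1 = 0.42993
C(3,3)·0.734^3·0.266^0 = 0.39545
Sum = 0.825

0.825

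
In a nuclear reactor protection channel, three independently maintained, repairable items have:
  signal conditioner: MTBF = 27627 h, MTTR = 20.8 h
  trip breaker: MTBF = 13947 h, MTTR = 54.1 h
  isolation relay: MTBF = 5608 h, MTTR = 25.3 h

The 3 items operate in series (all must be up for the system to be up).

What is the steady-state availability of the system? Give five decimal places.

0.99092

A(signal conditioner) = MTBF/(MTBF+MTTR) = 27627/(27627+20.8) = 0.999248
A(trip breaker) = MTBF/(MTBF+MTTR) = 13947/(13947+54.1) = 0.996136
A(isolation relay) = MTBF/(MTBF+MTTR) = 5608/(5608+25.3) = 0.995509
Series availability: 0.999248 × 0.996136 × 0.995509 = 0.99092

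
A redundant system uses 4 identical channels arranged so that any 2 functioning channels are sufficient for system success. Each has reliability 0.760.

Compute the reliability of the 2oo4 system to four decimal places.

R = Σ_{i=2}^{4} C(4,i) p^i (1−p)^{4−i} with p = 0.760
C(4,2)·0.760^2·0.240^2 = 0.199619
C(4,3)·0.760^3·0.240^1 = 0.421417
C(4,4)·0.760^4·0.240^0 = 0.333622
Sum = 0.9547

0.9547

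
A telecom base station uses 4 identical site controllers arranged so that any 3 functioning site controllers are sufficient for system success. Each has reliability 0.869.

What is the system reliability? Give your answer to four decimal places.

0.9141

R = Σ_{i=3}^{4} C(4,i) p^i (1−p)^{4−i} with p = 0.869
C(4,3)·0.869^3·0.131^1 = 0.343867
C(4,4)·0.869^4·0.131^0 = 0.570268
Sum = 0.9141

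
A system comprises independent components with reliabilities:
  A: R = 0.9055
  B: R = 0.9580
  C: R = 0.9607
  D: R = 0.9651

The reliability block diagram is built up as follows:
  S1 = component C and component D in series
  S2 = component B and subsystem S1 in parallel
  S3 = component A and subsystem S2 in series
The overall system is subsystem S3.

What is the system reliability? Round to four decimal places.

0.9027

Series (C and D): 0.960700 × 0.965100 = 0.927172
Parallel (B and [0.927172]): 1 − (1 − 0.958000)(1 − 0.927172) = 0.996941
Series (A and [0.996941]): 0.905500 × 0.996941 = 0.9027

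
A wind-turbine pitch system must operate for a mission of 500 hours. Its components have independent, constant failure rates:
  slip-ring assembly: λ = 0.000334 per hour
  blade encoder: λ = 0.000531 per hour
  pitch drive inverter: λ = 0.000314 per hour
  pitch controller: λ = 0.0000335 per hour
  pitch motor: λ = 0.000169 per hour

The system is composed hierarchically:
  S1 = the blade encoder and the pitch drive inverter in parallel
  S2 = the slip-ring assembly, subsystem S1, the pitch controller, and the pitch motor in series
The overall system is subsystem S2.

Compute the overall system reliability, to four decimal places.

0.7388

R(slip-ring assembly) = exp(−0.000334 × 500) = 0.846200
R(blade encoder) = exp(−0.000531 × 500) = 0.766822
R(pitch drive inverter) = exp(−0.000314 × 500) = 0.854704
R(pitch controller) = exp(−0.0000335 × 500) = 0.983390
R(pitch motor) = exp(−0.000169 × 500) = 0.918972
Parallel (blade encoder and pitch drive inverter): 1 − (1 − 0.766822)(1 − 0.854704) = 0.966120
Series (slip-ring assembly, [0.966120], pitch controller, and pitch motor): 0.846200 × 0.966120 × 0.983390 × 0.918972 = 0.7388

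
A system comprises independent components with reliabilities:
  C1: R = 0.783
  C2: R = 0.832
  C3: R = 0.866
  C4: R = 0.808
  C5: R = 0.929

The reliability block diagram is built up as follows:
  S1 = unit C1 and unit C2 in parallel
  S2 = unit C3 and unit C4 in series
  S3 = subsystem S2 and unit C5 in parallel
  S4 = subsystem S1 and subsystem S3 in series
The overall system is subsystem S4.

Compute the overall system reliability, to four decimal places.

0.9430

Parallel (C1 and C2): 1 − (1 − 0.783000)(1 − 0.832000) = 0.963544
Series (C3 and C4): 0.866000 × 0.808000 = 0.699728
Parallel ([0.699728] and C5): 1 − (1 − 0.699728)(1 − 0.929000) = 0.978681
Series ([0.963544] and [0.978681]): 0.963544 × 0.978681 = 0.9430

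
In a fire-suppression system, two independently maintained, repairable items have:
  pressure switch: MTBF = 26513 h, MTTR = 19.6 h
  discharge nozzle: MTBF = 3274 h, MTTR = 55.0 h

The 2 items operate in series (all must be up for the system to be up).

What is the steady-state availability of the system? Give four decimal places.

A(pressure switch) = MTBF/(MTBF+MTTR) = 26513/(26513+19.6) = 0.999261
A(discharge nozzle) = MTBF/(MTBF+MTTR) = 3274/(3274+55.0) = 0.983479
Series availability: 0.999261 × 0.983479 = 0.9828

0.9828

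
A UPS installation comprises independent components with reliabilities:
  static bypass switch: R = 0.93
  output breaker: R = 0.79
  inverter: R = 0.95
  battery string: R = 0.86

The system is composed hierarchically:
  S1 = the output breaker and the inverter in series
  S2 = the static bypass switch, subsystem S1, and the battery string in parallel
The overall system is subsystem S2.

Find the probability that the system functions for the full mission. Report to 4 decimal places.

0.9976

Series (output breaker and inverter): 0.790000 × 0.950000 = 0.750500
Parallel (static bypass switch, [0.750500], and battery string): 1 − (1 − 0.930000)(1 − 0.750500)(1 − 0.860000) = 0.9976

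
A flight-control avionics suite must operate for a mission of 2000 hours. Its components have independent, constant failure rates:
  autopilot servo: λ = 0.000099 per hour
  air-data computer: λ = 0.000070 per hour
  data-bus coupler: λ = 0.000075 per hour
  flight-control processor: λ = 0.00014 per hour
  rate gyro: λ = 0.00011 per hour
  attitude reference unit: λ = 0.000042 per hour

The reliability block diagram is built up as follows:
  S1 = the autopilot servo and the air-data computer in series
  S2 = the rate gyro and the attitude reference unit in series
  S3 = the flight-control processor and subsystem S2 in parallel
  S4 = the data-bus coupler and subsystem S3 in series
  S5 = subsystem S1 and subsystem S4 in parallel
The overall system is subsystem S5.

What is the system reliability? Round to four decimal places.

R(autopilot servo) = exp(−0.000099 × 2000) = 0.820370
R(air-data computer) = exp(−0.000070 × 2000) = 0.869358
R(data-bus coupler) = exp(−0.000075 × 2000) = 0.860708
R(flight-control processor) = exp(−0.00014 × 2000) = 0.755784
R(rate gyro) = exp(−0.00011 × 2000) = 0.802519
R(attitude reference unit) = exp(−0.000042 × 2000) = 0.919431
Series (autopilot servo and air-data computer): 0.820370 × 0.869358 = 0.713195
Series (rate gyro and attitude reference unit): 0.802519 × 0.919431 = 0.737861
Parallel (flight-control processor and [0.737861]): 1 − (1 − 0.755784)(1 − 0.737861) = 0.935981
Series (data-bus coupler and [0.935981]): 0.860708 × 0.935981 = 0.805606
Parallel ([0.713195] and [0.805606]): 1 − (1 − 0.713195)(1 − 0.805606) = 0.9442

0.9442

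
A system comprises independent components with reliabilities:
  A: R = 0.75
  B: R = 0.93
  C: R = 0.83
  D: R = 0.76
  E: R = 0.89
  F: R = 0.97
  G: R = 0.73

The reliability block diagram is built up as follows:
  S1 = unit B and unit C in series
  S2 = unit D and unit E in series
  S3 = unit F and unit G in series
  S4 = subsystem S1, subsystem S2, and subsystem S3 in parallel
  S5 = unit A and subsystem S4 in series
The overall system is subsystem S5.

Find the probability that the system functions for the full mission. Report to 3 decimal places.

0.734

Series (B and C): 0.93000 × 0.83000 = 0.77190
Series (D and E): 0.76000 × 0.89000 = 0.67640
Series (F and G): 0.97000 × 0.73000 = 0.70810
Parallel ([0.77190], [0.67640], and [0.70810]): 1 − (1 − 0.77190)(1 − 0.67640)(1 − 0.70810) = 0.97845
Series (A and [0.97845]): 0.75000 × 0.97845 = 0.734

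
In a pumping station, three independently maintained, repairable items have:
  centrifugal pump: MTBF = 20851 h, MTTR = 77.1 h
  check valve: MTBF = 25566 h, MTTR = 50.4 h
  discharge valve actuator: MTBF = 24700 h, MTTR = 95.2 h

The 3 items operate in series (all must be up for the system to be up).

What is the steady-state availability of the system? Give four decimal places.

0.9905

A(centrifugal pump) = MTBF/(MTBF+MTTR) = 20851/(20851+77.1) = 0.996316
A(check valve) = MTBF/(MTBF+MTTR) = 25566/(25566+50.4) = 0.998033
A(discharge valve actuator) = MTBF/(MTBF+MTTR) = 24700/(24700+95.2) = 0.996161
Series availability: 0.996316 × 0.998033 × 0.996161 = 0.9905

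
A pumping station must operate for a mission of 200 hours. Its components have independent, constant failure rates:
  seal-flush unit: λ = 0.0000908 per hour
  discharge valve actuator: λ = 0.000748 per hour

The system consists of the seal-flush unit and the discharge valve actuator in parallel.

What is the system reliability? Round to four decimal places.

R(seal-flush unit) = exp(−0.0000908 × 200) = 0.982004
R(discharge valve actuator) = exp(−0.000748 × 200) = 0.861052
Parallel (seal-flush unit and discharge valve actuator): 1 − (1 − 0.982004)(1 − 0.861052) = 0.9975

0.9975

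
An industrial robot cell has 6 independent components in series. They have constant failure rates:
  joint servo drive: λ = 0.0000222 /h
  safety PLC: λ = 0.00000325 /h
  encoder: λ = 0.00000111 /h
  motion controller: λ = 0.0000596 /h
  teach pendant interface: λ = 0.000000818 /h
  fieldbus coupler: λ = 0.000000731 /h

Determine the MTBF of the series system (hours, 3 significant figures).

Series of exponential components: λ_sys = Σ λ_i
λ_sys = 0.0000222 + 0.00000325 + 0.00000111 + 0.0000596 + 0.000000818 + 0.000000731 = 8.7709e-05 /h
MTBF = 1 / λ_sys = 11400 h

11400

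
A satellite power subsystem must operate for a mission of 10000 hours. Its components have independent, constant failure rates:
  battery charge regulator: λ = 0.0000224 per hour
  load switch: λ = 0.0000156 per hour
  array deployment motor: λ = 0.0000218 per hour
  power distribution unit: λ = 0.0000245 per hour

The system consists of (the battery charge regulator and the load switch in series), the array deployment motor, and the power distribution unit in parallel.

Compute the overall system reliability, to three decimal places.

0.987

R(battery charge regulator) = exp(−0.0000224 × 10000) = 0.79932
R(load switch) = exp(−0.0000156 × 10000) = 0.85556
R(array deployment motor) = exp(−0.0000218 × 10000) = 0.80413
R(power distribution unit) = exp(−0.0000245 × 10000) = 0.78270
Series (battery charge regulator and load switch): 0.79932 × 0.85556 = 0.68387
Parallel ([0.68387], array deployment motor, and power distribution unit): 1 − (1 − 0.68387)(1 − 0.80413)(1 − 0.78270) = 0.987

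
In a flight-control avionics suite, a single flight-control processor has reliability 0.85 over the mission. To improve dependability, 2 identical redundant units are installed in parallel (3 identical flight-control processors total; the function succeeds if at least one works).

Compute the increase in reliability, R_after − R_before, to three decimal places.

0.147

R_before = 0.85
R_after = 1 − (1 − 0.85)^3 = 0.997
ΔR = 0.997 − 0.85 = 0.147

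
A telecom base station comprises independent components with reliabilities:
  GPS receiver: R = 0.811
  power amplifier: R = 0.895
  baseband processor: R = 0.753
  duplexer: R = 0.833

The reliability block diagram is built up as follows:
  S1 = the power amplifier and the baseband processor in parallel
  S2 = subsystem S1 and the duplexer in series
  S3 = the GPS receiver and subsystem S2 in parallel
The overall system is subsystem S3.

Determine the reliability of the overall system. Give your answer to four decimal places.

0.9644

Parallel (power amplifier and baseband processor): 1 − (1 − 0.895000)(1 − 0.753000) = 0.974065
Series ([0.974065] and duplexer): 0.974065 × 0.833000 = 0.811396
Parallel (GPS receiver and [0.811396]): 1 − (1 − 0.811000)(1 − 0.811396) = 0.9644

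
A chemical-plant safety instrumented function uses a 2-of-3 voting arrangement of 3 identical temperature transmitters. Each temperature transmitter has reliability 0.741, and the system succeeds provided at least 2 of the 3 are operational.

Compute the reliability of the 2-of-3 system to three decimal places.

0.834

R = Σ_{i=2}^{3} C(3,i) p^i (1−p)^{3−i} with p = 0.741
C(3,2)·0.741^2·0.259^1 = 0.42664
C(3,3)·0.741^3·0.259^0 = 0.40687
Sum = 0.834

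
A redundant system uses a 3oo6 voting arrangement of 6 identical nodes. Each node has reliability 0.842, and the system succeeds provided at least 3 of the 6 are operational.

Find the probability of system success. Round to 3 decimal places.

R = Σ_{i=3}^{6} C(6,i) p^i (1−p)^{6−i} with p = 0.842
C(6,3)·0.842^3·0.158^3 = 0.04709
C(6,4)·0.842^4·0.158^2 = 0.18821
C(6,5)·0.842^5·0.158^1 = 0.40121
C(6,6)·0.842^6·0.158^0 = 0.35635
Sum = 0.993

0.993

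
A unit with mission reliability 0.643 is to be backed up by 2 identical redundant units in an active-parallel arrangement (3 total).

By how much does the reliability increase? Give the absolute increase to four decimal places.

R_before = 0.643
R_after = 1 − (1 − 0.643)^3 = 0.9545
ΔR = 0.9545 − 0.643 = 0.3115

0.3115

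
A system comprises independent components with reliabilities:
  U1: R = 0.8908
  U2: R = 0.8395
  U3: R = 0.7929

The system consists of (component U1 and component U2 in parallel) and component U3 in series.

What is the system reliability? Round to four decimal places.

Parallel (U1 and U2): 1 − (1 − 0.890800)(1 − 0.839500) = 0.982473
Series ([0.982473] and U3): 0.982473 × 0.792900 = 0.7790

0.7790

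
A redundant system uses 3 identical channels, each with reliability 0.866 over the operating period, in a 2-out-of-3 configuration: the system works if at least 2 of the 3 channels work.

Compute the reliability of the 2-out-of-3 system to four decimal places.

R = Σ_{i=2}^{3} C(3,i) p^i (1−p)^{3−i} with p = 0.866
C(3,2)·0.866^2·0.134^1 = 0.301482
C(3,3)·0.866^3·0.134^0 = 0.649462
Sum = 0.9509

0.9509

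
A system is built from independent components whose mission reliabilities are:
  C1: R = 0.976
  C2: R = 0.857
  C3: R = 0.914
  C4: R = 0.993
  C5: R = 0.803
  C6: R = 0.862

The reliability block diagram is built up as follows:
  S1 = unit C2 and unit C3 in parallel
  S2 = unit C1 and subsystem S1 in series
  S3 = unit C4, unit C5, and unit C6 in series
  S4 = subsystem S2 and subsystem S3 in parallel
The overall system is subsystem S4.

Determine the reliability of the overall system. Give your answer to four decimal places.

0.9887

Parallel (C2 and C3): 1 − (1 − 0.857000)(1 − 0.914000) = 0.987702
Series (C1 and [0.987702]): 0.976000 × 0.987702 = 0.963997
Series (C4, C5, and C6): 0.993000 × 0.803000 × 0.862000 = 0.687341
Parallel ([0.963997] and [0.687341]): 1 − (1 − 0.963997)(1 − 0.687341) = 0.9887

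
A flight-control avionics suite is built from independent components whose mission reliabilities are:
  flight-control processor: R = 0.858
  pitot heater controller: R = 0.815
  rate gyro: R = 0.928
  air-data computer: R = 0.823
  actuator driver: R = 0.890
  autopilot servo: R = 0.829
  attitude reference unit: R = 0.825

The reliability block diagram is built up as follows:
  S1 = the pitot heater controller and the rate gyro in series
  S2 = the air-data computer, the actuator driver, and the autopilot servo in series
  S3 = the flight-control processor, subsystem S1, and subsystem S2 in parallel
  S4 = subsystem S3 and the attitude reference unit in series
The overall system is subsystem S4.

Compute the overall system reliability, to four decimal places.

Series (pitot heater controller and rate gyro): 0.815000 × 0.928000 = 0.756320
Series (air-data computer, actuator driver, and autopilot servo): 0.823000 × 0.890000 × 0.829000 = 0.607218
Parallel (flight-control processor, [0.756320], and [0.607218]): 1 − (1 − 0.858000)(1 − 0.756320)(1 − 0.607218) = 0.986409
Series ([0.986409] and attitude reference unit): 0.986409 × 0.825000 = 0.8138

0.8138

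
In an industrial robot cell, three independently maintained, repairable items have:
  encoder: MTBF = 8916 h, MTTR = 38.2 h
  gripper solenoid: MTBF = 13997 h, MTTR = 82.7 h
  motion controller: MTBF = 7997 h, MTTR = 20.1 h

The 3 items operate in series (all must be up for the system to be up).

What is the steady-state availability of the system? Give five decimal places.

A(encoder) = MTBF/(MTBF+MTTR) = 8916/(8916+38.2) = 0.995734
A(gripper solenoid) = MTBF/(MTBF+MTTR) = 13997/(13997+82.7) = 0.994126
A(motion controller) = MTBF/(MTBF+MTTR) = 7997/(7997+20.1) = 0.997493
Series availability: 0.995734 × 0.994126 × 0.997493 = 0.98740

0.98740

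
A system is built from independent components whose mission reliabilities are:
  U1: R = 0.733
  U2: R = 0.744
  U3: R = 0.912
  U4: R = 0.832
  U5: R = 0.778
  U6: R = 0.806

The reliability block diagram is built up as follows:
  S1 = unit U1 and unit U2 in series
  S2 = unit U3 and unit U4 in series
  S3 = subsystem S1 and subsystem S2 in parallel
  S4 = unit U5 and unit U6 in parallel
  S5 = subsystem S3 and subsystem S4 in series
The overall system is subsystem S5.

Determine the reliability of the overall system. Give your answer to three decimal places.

0.852

Series (U1 and U2): 0.73300 × 0.74400 = 0.54535
Series (U3 and U4): 0.91200 × 0.83200 = 0.75878
Parallel ([0.54535] and [0.75878]): 1 − (1 − 0.54535)(1 − 0.75878) = 0.89033
Parallel (U5 and U6): 1 − (1 − 0.77800)(1 − 0.80600) = 0.95693
Series ([0.89033] and [0.95693]): 0.89033 × 0.95693 = 0.852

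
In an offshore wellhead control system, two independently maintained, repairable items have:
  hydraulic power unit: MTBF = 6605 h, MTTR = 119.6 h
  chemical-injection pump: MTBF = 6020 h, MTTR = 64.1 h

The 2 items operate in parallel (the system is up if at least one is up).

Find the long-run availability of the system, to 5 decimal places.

0.99981

A(hydraulic power unit) = MTBF/(MTBF+MTTR) = 6605/(6605+119.6) = 0.982215
A(chemical-injection pump) = MTBF/(MTBF+MTTR) = 6020/(6020+64.1) = 0.989464
Parallel availability: 1 − (1 − 0.982215)(1 − 0.989464) = 0.99981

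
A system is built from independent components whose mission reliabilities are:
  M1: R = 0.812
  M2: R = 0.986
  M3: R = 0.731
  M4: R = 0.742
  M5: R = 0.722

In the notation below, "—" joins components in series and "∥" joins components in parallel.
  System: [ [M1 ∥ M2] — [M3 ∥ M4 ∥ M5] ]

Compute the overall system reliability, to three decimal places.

Parallel (M1 and M2): 1 − (1 − 0.81200)(1 − 0.98600) = 0.99737
Parallel (M3, M4, and M5): 1 − (1 − 0.73100)(1 − 0.74200)(1 − 0.72200) = 0.98071
Series ([0.99737] and [0.98071]): 0.99737 × 0.98071 = 0.978

0.978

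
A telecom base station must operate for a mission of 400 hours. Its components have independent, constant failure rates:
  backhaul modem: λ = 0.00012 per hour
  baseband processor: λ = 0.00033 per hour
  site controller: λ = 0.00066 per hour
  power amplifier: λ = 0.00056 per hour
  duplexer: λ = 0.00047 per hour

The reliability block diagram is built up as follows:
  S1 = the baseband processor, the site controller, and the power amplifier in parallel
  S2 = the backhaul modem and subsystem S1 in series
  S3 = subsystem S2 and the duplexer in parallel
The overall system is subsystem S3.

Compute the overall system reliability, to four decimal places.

R(backhaul modem) = exp(−0.00012 × 400) = 0.953134
R(baseband processor) = exp(−0.00033 × 400) = 0.876341
R(site controller) = exp(−0.00066 × 400) = 0.767974
R(power amplifier) = exp(−0.00056 × 400) = 0.799315
R(duplexer) = exp(−0.00047 × 400) = 0.828615
Parallel (baseband processor, site controller, and power amplifier): 1 − (1 − 0.876341)(1 − 0.767974)(1 − 0.799315) = 0.994242
Series (backhaul modem and [0.994242]): 0.953134 × 0.994242 = 0.947646
Parallel ([0.947646] and duplexer): 1 − (1 − 0.947646)(1 − 0.828615) = 0.9910

0.9910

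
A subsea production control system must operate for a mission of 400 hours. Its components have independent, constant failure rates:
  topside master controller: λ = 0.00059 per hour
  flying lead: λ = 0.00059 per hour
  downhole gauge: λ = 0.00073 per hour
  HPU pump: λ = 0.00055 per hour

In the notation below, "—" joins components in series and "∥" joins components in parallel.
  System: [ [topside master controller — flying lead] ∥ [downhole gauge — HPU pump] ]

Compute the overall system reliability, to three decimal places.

0.849

R(topside master controller) = exp(−0.00059 × 400) = 0.78978
R(flying lead) = exp(−0.00059 × 400) = 0.78978
R(downhole gauge) = exp(−0.00073 × 400) = 0.74677
R(HPU pump) = exp(−0.00055 × 400) = 0.80252
Series (topside master controller and flying lead): 0.78978 × 0.78978 = 0.62375
Series (downhole gauge and HPU pump): 0.74677 × 0.80252 = 0.59930
Parallel ([0.62375] and [0.59930]): 1 − (1 − 0.62375)(1 − 0.59930) = 0.849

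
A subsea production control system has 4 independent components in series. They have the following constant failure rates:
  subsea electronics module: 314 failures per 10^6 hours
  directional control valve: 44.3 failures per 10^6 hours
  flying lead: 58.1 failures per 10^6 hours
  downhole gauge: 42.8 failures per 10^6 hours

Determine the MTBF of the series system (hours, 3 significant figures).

2180

Series of exponential components: λ_sys = Σ λ_i
λ_sys = 0.000314 + 0.0000443 + 0.0000581 + 0.0000428 = 4.5920e-04 /h
MTBF = 1 / λ_sys = 2180 h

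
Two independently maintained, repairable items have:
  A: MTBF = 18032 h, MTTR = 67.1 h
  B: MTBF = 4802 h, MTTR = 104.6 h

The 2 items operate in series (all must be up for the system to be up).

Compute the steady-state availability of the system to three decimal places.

0.975

A(A) = MTBF/(MTBF+MTTR) = 18032/(18032+67.1) = 0.996293
A(B) = MTBF/(MTBF+MTTR) = 4802/(4802+104.6) = 0.978682
Series availability: 0.996293 × 0.978682 = 0.975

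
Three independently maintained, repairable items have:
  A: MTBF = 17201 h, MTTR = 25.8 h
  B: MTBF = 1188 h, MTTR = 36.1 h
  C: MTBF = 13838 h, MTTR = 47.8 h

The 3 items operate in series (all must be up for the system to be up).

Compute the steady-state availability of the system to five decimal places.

A(A) = MTBF/(MTBF+MTTR) = 17201/(17201+25.8) = 0.998502
A(B) = MTBF/(MTBF+MTTR) = 1188/(1188+36.1) = 0.970509
A(C) = MTBF/(MTBF+MTTR) = 13838/(13838+47.8) = 0.996558
Series availability: 0.998502 × 0.970509 × 0.996558 = 0.96572

0.96572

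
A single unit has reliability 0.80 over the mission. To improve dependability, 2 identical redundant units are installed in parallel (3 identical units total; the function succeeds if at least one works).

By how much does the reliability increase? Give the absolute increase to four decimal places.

0.1920

R_before = 0.80
R_after = 1 − (1 − 0.80)^3 = 0.9920
ΔR = 0.9920 − 0.80 = 0.1920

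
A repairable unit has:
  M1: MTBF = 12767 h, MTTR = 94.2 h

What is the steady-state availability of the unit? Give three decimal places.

A(M1) = MTBF/(MTBF+MTTR) = 12767/(12767+94.2) = 0.993

0.993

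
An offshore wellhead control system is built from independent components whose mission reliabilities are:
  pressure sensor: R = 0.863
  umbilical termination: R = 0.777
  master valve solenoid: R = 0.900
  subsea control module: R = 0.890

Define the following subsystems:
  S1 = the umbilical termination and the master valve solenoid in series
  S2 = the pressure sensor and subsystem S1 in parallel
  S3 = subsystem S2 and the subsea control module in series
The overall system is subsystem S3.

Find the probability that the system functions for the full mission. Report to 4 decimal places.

0.8533

Series (umbilical termination and master valve solenoid): 0.777000 × 0.900000 = 0.699300
Parallel (pressure sensor and [0.699300]): 1 − (1 − 0.863000)(1 − 0.699300) = 0.958804
Series ([0.958804] and subsea control module): 0.958804 × 0.890000 = 0.8533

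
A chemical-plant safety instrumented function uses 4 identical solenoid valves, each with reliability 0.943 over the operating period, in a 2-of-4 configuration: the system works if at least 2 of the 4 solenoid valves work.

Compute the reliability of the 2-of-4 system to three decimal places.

0.999

R = Σ_{i=2}^{4} C(4,i) p^i (1−p)^{4−i} with p = 0.943
C(4,2)·0.943^2·0.057^2 = 0.01734
C(4,3)·0.943^3·0.057^1 = 0.19119
C(4,4)·0.943^4·0.057^0 = 0.79076
Sum = 0.999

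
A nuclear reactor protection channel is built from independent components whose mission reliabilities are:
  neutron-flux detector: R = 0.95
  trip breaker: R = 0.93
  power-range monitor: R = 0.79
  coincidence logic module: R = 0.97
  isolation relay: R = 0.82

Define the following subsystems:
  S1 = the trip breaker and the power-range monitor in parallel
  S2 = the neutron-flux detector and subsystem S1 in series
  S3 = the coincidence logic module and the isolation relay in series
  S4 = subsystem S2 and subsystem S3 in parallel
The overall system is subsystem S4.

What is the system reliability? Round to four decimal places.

0.9869

Parallel (trip breaker and power-range monitor): 1 − (1 − 0.930000)(1 − 0.790000) = 0.985300
Series (neutron-flux detector and [0.985300]): 0.950000 × 0.985300 = 0.936035
Series (coincidence logic module and isolation relay): 0.970000 × 0.820000 = 0.795400
Parallel ([0.936035] and [0.795400]): 1 − (1 − 0.936035)(1 − 0.795400) = 0.9869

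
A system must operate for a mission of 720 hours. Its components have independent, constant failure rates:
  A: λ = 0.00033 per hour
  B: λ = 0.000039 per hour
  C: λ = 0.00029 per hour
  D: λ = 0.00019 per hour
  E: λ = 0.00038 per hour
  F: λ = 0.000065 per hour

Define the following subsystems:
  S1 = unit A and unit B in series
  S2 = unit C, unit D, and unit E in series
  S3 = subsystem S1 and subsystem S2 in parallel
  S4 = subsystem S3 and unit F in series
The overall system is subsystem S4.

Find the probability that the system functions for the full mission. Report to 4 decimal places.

0.8515

R(A) = exp(−0.00033 × 720) = 0.788518
R(B) = exp(−0.000039 × 720) = 0.972311
R(C) = exp(−0.00029 × 720) = 0.811558
R(D) = exp(−0.00019 × 720) = 0.872145
R(E) = exp(−0.00038 × 720) = 0.760636
R(F) = exp(−0.000065 × 720) = 0.954278
Series (A and B): 0.788518 × 0.972311 = 0.766685
Series (C, D, and E): 0.811558 × 0.872145 × 0.760636 = 0.538375
Parallel ([0.766685] and [0.538375]): 1 − (1 − 0.766685)(1 − 0.538375) = 0.892296
Series ([0.892296] and F): 0.892296 × 0.954278 = 0.8515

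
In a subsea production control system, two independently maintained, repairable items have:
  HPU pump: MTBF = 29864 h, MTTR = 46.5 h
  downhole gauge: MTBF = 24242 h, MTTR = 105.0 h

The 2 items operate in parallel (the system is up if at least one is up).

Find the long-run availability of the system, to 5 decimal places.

0.99999

A(HPU pump) = MTBF/(MTBF+MTTR) = 29864/(29864+46.5) = 0.998445
A(downhole gauge) = MTBF/(MTBF+MTTR) = 24242/(24242+105.0) = 0.995687
Parallel availability: 1 − (1 − 0.998445)(1 − 0.995687) = 0.99999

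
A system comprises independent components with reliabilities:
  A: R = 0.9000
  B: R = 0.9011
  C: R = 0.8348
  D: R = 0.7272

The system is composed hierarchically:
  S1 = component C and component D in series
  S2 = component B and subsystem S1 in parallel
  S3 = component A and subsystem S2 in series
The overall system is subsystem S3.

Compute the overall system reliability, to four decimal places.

0.8650

Series (C and D): 0.834800 × 0.727200 = 0.607067
Parallel (B and [0.607067]): 1 − (1 − 0.901100)(1 − 0.607067) = 0.961139
Series (A and [0.961139]): 0.900000 × 0.961139 = 0.8650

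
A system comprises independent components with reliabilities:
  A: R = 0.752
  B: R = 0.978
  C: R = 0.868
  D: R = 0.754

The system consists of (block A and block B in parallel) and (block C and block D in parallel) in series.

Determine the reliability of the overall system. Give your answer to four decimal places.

0.9622

Parallel (A and B): 1 − (1 − 0.752000)(1 − 0.978000) = 0.994544
Parallel (C and D): 1 − (1 − 0.868000)(1 − 0.754000) = 0.967528
Series ([0.994544] and [0.967528]): 0.994544 × 0.967528 = 0.9622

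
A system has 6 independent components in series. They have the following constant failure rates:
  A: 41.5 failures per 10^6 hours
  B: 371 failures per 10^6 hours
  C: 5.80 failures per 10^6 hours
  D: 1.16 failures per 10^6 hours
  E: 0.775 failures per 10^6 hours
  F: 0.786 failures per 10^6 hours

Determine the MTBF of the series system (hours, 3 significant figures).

2380

Series of exponential components: λ_sys = Σ λ_i
λ_sys = 0.0000415 + 0.000371 + 0.00000580 + 0.00000116 + 0.000000775 + 0.000000786 = 4.2102e-04 /h
MTBF = 1 / λ_sys = 2380 h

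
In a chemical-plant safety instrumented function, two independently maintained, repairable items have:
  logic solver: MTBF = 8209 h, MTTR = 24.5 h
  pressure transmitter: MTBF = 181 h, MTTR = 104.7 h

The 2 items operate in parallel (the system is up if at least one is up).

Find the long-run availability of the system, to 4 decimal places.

0.9989

A(logic solver) = MTBF/(MTBF+MTTR) = 8209/(8209+24.5) = 0.997024
A(pressure transmitter) = MTBF/(MTBF+MTTR) = 181/(181+104.7) = 0.633532
Parallel availability: 1 − (1 − 0.997024)(1 − 0.633532) = 0.9989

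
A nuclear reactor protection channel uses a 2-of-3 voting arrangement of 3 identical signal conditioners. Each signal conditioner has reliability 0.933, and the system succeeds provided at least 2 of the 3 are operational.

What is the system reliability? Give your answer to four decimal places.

R = Σ_{i=2}^{3} C(3,i) p^i (1−p)^{3−i} with p = 0.933
C(3,2)·0.933^2·0.067^1 = 0.174968
C(3,3)·0.933^3·0.067^0 = 0.812166
Sum = 0.9871

0.9871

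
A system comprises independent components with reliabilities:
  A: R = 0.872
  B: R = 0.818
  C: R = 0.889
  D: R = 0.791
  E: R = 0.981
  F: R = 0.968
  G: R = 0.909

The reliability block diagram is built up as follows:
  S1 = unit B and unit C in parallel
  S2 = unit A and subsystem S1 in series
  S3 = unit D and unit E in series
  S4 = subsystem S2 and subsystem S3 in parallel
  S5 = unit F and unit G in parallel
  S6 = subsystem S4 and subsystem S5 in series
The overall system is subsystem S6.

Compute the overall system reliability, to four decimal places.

0.9646

Parallel (B and C): 1 − (1 − 0.818000)(1 − 0.889000) = 0.979798
Series (A and [0.979798]): 0.872000 × 0.979798 = 0.854384
Series (D and E): 0.791000 × 0.981000 = 0.775971
Parallel ([0.854384] and [0.775971]): 1 − (1 − 0.854384)(1 − 0.775971) = 0.967378
Parallel (F and G): 1 − (1 − 0.968000)(1 − 0.909000) = 0.997088
Series ([0.967378] and [0.997088]): 0.967378 × 0.997088 = 0.9646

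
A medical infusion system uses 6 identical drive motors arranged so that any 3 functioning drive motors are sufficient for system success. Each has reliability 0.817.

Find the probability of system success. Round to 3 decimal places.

R = Σ_{i=3}^{6} C(6,i) p^i (1−p)^{6−i} with p = 0.817
C(6,3)·0.817^3·0.183^3 = 0.06684
C(6,4)·0.817^4·0.183^2 = 0.22381
C(6,5)·0.817^5·0.183^1 = 0.39968
C(6,6)·0.817^6·0.183^0 = 0.29739
Sum = 0.988

0.988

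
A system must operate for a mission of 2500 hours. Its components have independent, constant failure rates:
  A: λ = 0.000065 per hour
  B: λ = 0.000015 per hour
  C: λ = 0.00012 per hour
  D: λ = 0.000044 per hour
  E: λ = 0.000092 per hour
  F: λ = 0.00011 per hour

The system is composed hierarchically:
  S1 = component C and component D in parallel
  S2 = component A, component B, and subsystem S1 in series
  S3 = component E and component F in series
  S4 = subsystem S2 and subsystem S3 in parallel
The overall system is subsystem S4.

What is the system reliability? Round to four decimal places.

R(A) = exp(−0.000065 × 2500) = 0.850016
R(B) = exp(−0.000015 × 2500) = 0.963194
R(C) = exp(−0.00012 × 2500) = 0.740818
R(D) = exp(−0.000044 × 2500) = 0.895834
R(E) = exp(−0.000092 × 2500) = 0.794534
R(F) = exp(−0.00011 × 2500) = 0.759572
Parallel (C and D): 1 − (1 − 0.740818)(1 − 0.895834) = 0.973002
Series (A, B, and [0.973002]): 0.850016 × 0.963194 × 0.973002 = 0.796626
Series (E and F): 0.794534 × 0.759572 = 0.603506
Parallel ([0.796626] and [0.603506]): 1 − (1 − 0.796626)(1 − 0.603506) = 0.9194

0.9194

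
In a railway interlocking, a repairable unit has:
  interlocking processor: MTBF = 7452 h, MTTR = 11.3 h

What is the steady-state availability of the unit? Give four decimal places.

A(interlocking processor) = MTBF/(MTBF+MTTR) = 7452/(7452+11.3) = 0.9985

0.9985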